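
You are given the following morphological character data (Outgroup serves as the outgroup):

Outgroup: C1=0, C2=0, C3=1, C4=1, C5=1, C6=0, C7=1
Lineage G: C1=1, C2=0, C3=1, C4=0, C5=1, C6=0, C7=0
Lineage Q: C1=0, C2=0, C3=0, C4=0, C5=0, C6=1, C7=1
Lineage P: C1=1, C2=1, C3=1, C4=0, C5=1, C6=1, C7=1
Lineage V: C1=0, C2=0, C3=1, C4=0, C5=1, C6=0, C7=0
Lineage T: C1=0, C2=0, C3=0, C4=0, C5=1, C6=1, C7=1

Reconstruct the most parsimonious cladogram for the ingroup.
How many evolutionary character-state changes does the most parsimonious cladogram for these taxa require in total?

Character polarity is set by the outgroup: the derived state is whichever differs from the outgroup's state, so for C3, C4, C5, C7 the derived state is '0', and for the remaining characters it is '1'.
C1 (state '1') occurs in Lineage G and Lineage P but conflicts with the nesting implied by the other characters — most parsimoniously interpreted as homoplasy.
C2 (derived state '1') is unique to Lineage P (autapomorphy; uninformative for grouping).
C3: derived state '0' in Lineage Q and Lineage T only — synapomorphy for {Lineage Q, Lineage T}.
All ingroup taxa share the derived state '0' for C4; it defines the ingroup but does not resolve relationships within it.
C5: derived state '0' in Lineage Q only — an autapomorphy, so it tells us nothing about relationships among taxa.
C6: derived state '1' in Lineage P, Lineage Q, and Lineage T only — synapomorphy for {Lineage P, Lineage Q, Lineage T}.
Only Lineage G and Lineage V show the derived state '0' for C7, supporting them as a clade.
Most parsimonious ingroup topology: ((Lineage G,Lineage V),((Lineage Q,Lineage T),Lineage P)).
Changes per character on this tree: C1: 2; C2: 1; C3: 1; C4: 1; C5: 1; C6: 1; C7: 1.
Total = 8.

8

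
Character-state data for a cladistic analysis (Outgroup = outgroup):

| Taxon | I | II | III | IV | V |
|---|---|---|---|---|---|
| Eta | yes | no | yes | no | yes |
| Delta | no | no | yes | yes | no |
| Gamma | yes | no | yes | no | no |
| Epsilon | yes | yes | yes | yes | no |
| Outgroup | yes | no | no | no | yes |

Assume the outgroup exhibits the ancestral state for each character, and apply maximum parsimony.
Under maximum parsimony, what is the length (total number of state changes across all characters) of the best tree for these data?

Character polarity is set by the outgroup: the derived state is whichever differs from the outgroup's state, so for I, V the derived state is 'no', and for the remaining characters it is 'yes'.
I: derived state 'no' in Delta only — an autapomorphy, so it tells us nothing about relationships among taxa.
II (derived state 'yes') is unique to Epsilon (autapomorphy; uninformative for grouping).
III (derived state 'yes') is shared by all ingroup taxa — unites the whole ingroup.
IV: derived state 'yes' in Delta and Epsilon only — synapomorphy for {Delta, Epsilon}.
V: derived state 'no' in Delta, Epsilon, and Gamma only — synapomorphy for {Delta, Epsilon, Gamma}.
Most parsimonious ingroup topology: (((Delta,Epsilon),Gamma),Eta).
Changes per character on this tree: I: 1; II: 1; III: 1; IV: 1; V: 1.
Total = 5.

5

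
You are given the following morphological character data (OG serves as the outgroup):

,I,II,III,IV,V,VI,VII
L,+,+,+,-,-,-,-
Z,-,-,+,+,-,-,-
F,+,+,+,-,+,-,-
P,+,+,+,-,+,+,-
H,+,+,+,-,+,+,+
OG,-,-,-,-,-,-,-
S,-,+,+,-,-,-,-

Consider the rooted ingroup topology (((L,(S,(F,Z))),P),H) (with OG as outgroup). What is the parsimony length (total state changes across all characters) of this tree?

Map each character onto (((L,(S,(F,Z))),P),H) (rooted by OG) and count the minimum state changes it requires (Fitch parsimony):
I: 3; II: 2; III: 1; IV: 1; V: 3; VI: 2; VII: 1.
Total tree length = 13.

13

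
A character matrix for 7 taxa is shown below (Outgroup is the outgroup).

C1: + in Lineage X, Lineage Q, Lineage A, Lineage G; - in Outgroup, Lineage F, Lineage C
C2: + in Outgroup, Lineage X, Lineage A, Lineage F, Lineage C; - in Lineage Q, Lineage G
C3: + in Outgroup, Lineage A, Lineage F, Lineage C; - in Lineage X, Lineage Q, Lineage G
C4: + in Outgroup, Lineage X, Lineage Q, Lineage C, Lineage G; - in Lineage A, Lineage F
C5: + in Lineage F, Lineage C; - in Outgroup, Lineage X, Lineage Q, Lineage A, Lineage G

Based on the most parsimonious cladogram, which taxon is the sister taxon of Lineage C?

Lineage F

Character polarity is set by the outgroup: the derived state is whichever differs from the outgroup's state, so for C2, C3, C4 the derived state is '-', and for the remaining characters it is '+'.
Only Lineage A, Lineage G, Lineage Q, and Lineage X show the derived state '+' for C1, supporting them as a clade.
C2 (derived state '-') is shared by Lineage G and Lineage Q — a synapomorphy uniting that clade.
Only Lineage G, Lineage Q, and Lineage X show the derived state '-' for C3, supporting them as a clade.
C4 (state '-') occurs in Lineage A and Lineage F but conflicts with the nesting implied by the other characters — most parsimoniously interpreted as homoplasy.
C5: derived state '+' in Lineage C and Lineage F only — synapomorphy for {Lineage C, Lineage F}.
Most parsimonious ingroup topology: (((Lineage X,(Lineage Q,Lineage G)),Lineage A),(Lineage F,Lineage C)).
Lineage C and Lineage F form a cherry on this tree, so they are sister taxa.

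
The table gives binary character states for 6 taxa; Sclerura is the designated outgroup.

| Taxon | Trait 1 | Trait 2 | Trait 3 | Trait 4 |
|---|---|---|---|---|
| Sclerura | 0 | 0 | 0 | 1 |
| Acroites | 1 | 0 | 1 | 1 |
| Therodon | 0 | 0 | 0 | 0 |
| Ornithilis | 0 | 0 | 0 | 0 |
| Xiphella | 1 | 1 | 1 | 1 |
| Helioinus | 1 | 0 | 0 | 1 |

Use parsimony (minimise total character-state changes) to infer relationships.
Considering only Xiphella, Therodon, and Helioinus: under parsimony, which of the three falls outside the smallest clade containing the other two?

Character polarity is set by the outgroup: the derived state is whichever differs from the outgroup's state, so for Trait 4 the derived state is '0', and for the remaining characters it is '1'.
Trait 1 (derived state '1') is shared by Acroites, Helioinus, and Xiphella — a synapomorphy uniting that clade.
Trait 2 (derived state '1') is unique to Xiphella (autapomorphy; uninformative for grouping).
Only Acroites and Xiphella show the derived state '1' for Trait 3, supporting them as a clade.
Trait 4 (derived state '0') is shared by Ornithilis and Therodon — a synapomorphy uniting that clade.
Most parsimonious ingroup topology: (((Acroites,Xiphella),Helioinus),(Therodon,Ornithilis)).
Xiphella and Helioinus share a more recent common ancestor with each other than either does with Therodon, so Therodon is the least closely related of the three.

Therodon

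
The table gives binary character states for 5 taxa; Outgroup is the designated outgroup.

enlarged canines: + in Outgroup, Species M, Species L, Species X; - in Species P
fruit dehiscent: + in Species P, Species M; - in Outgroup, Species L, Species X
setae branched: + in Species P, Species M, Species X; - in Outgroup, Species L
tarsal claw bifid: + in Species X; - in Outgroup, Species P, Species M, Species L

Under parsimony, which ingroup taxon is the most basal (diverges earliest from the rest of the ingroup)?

Species L

Character polarity is set by the outgroup: the derived state is whichever differs from the outgroup's state, so for enlarged canines the derived state is '-', and for the remaining characters it is '+'.
enlarged canines: derived state '-' in Species P only — an autapomorphy, so it tells us nothing about relationships among taxa.
fruit dehiscent: derived state '+' in Species M and Species P only — synapomorphy for {Species M, Species P}.
setae branched: derived state '+' in Species M, Species P, and Species X only — synapomorphy for {Species M, Species P, Species X}.
tarsal claw bifid (derived state '+') is unique to Species X (autapomorphy; uninformative for grouping).
Most parsimonious ingroup topology: (((Species P,Species M),Species X),Species L).
Species L is sister to the clade containing all other ingroup taxa, so it is the earliest-diverging (most basal) ingroup lineage.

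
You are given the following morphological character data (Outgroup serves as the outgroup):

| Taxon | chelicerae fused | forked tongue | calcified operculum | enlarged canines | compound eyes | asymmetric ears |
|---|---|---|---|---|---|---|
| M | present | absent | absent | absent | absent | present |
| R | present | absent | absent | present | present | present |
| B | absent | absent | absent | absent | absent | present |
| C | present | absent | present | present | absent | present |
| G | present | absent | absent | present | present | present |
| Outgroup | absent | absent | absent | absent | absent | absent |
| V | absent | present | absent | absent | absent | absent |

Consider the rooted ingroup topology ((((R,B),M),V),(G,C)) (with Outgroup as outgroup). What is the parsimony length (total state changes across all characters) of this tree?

Map each character onto ((((R,B),M),V),(G,C)) (rooted by Outgroup) and count the minimum state changes it requires (Fitch parsimony):
chelicerae fused: 3; forked tongue: 1; calcified operculum: 1; enlarged canines: 2; compound eyes: 2; asymmetric ears: 2.
Total tree length = 11.

11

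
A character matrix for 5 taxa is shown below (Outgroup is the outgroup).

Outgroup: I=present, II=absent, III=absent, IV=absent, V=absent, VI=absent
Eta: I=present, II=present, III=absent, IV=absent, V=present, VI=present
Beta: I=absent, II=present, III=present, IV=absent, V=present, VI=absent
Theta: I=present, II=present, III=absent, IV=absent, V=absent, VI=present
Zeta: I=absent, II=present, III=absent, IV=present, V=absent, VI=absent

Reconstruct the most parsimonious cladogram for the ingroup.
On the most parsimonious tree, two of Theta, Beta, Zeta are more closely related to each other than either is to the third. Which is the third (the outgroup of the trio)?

Character polarity is set by the outgroup: the derived state is whichever differs from the outgroup's state, so for I the derived state is 'absent', and for the remaining characters it is 'present'.
I: derived state 'absent' in Beta and Zeta only — synapomorphy for {Beta, Zeta}.
All ingroup taxa share the derived state 'present' for II; it defines the ingroup but does not resolve relationships within it.
III (derived state 'present') is unique to Beta (autapomorphy; uninformative for grouping).
IV: derived state 'present' in Zeta only — an autapomorphy, so it tells us nothing about relationships among taxa.
V (state 'present') occurs in Beta and Eta but conflicts with the nesting implied by the other characters — most parsimoniously interpreted as homoplasy.
VI (derived state 'present') is shared by Eta and Theta — a synapomorphy uniting that clade.
Most parsimonious ingroup topology: ((Eta,Theta),(Zeta,Beta)).
Zeta and Beta share a more recent common ancestor with each other than either does with Theta, so Theta is the least closely related of the three.

Theta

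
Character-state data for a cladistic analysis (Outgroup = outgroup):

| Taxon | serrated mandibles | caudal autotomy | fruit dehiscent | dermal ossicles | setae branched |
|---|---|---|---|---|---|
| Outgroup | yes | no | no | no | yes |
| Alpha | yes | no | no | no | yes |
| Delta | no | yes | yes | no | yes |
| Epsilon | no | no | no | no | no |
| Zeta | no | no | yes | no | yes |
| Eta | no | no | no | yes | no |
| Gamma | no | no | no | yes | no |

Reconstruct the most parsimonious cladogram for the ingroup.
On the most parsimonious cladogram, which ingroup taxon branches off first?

Alpha

Character polarity is set by the outgroup: the derived state is whichever differs from the outgroup's state, so for serrated mandibles, setae branched the derived state is 'no', and for the remaining characters it is 'yes'.
serrated mandibles: derived state 'no' in Delta, Epsilon, Eta, Gamma, and Zeta only — synapomorphy for {Delta, Epsilon, Eta, Gamma, Zeta}.
caudal autotomy (derived state 'yes') is unique to Delta (autapomorphy; uninformative for grouping).
Only Delta and Zeta show the derived state 'yes' for fruit dehiscent, supporting them as a clade.
dermal ossicles: derived state 'yes' in Eta and Gamma only — synapomorphy for {Eta, Gamma}.
setae branched (derived state 'no') is shared by Epsilon, Eta, and Gamma — a synapomorphy uniting that clade.
Most parsimonious ingroup topology: (Alpha,((Delta,Zeta),(Epsilon,(Eta,Gamma)))).
Alpha is sister to the clade containing all other ingroup taxa, so it is the earliest-diverging (most basal) ingroup lineage.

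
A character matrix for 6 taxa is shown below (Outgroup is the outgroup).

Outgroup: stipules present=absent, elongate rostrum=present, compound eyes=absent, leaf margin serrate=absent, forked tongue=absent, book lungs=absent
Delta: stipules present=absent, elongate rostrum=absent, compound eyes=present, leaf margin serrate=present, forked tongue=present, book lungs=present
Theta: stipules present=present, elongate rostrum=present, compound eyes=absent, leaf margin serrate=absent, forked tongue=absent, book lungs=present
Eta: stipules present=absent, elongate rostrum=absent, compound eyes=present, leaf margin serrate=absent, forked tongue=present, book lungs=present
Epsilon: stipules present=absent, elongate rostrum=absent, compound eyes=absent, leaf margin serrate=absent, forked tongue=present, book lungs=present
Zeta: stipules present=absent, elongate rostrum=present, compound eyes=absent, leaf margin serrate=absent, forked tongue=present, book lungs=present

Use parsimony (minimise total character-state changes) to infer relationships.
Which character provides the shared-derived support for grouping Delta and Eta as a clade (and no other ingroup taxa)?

Character polarity is set by the outgroup: the derived state is whichever differs from the outgroup's state, so for elongate rostrum the derived state is 'absent', and for the remaining characters it is 'present'.
stipules present: derived state 'present' in Theta only — an autapomorphy, so it tells us nothing about relationships among taxa.
elongate rostrum (derived state 'absent') is shared by Delta, Epsilon, and Eta — a synapomorphy uniting that clade.
Only Delta and Eta show the derived state 'present' for compound eyes, supporting them as a clade.
leaf margin serrate: derived state 'present' in Delta only — an autapomorphy, so it tells us nothing about relationships among taxa.
forked tongue: derived state 'present' in Delta, Epsilon, Eta, and Zeta only — synapomorphy for {Delta, Epsilon, Eta, Zeta}.
book lungs (derived state 'present') is shared by all ingroup taxa — unites the whole ingroup.
Most parsimonious ingroup topology: ((((Delta,Eta),Epsilon),Zeta),Theta).
The clade {Delta, Eta} is supported by compound eyes: its derived state 'present' occurs in exactly those taxa and in no other taxon (including the outgroup).

compound eyes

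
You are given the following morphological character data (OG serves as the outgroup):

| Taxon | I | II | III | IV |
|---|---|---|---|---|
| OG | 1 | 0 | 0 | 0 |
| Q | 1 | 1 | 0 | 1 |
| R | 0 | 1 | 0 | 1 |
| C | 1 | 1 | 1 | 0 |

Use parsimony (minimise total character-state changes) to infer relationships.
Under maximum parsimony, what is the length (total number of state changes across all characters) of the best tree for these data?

Character polarity is set by the outgroup: the derived state is whichever differs from the outgroup's state, so for I the derived state is '0', and for the remaining characters it is '1'.
I: derived state '0' in R only — an autapomorphy, so it tells us nothing about relationships among taxa.
II (derived state '1') is shared by all ingroup taxa — unites the whole ingroup.
III (derived state '1') is unique to C (autapomorphy; uninformative for grouping).
IV: derived state '1' in Q and R only — synapomorphy for {Q, R}.
Most parsimonious ingroup topology: ((Q,R),C).
Changes per character on this tree: I: 1; II: 1; III: 1; IV: 1.
Total = 4.

4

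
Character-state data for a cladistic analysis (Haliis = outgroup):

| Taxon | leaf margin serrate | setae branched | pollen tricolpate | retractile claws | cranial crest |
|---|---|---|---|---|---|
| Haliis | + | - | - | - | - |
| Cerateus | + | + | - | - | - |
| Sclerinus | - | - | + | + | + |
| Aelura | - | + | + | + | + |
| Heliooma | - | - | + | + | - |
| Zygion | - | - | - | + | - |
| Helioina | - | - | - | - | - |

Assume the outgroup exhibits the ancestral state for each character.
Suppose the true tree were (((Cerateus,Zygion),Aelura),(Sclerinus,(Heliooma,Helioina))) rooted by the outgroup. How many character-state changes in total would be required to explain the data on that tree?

12

Map each character onto (((Cerateus,Zygion),Aelura),(Sclerinus,(Heliooma,Helioina))) (rooted by Haliis) and count the minimum state changes it requires (Fitch parsimony):
leaf margin serrate: 2; setae branched: 2; pollen tricolpate: 3; retractile claws: 3; cranial crest: 2.
Total tree length = 12.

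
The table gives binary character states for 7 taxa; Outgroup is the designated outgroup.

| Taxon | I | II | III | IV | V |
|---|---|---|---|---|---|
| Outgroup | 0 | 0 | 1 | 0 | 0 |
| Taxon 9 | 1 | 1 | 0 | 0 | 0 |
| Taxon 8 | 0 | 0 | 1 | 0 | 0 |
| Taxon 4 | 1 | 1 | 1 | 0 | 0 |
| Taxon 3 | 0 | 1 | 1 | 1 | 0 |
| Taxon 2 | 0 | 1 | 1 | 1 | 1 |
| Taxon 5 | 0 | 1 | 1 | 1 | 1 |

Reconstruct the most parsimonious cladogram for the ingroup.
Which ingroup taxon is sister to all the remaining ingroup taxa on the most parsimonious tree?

Character polarity is set by the outgroup: the derived state is whichever differs from the outgroup's state, so for III the derived state is '0', and for the remaining characters it is '1'.
I (derived state '1') is shared by Taxon 4 and Taxon 9 — a synapomorphy uniting that clade.
II: derived state '1' in Taxon 2, Taxon 3, Taxon 4, Taxon 5, and Taxon 9 only — synapomorphy for {Taxon 2, Taxon 3, Taxon 4, Taxon 5, Taxon 9}.
III (derived state '0') is unique to Taxon 9 (autapomorphy; uninformative for grouping).
Only Taxon 2, Taxon 3, and Taxon 5 show the derived state '1' for IV, supporting them as a clade.
Only Taxon 2 and Taxon 5 show the derived state '1' for V, supporting them as a clade.
Most parsimonious ingroup topology: (((Taxon 9,Taxon 4),(Taxon 3,(Taxon 2,Taxon 5))),Taxon 8).
Taxon 8 is sister to the clade containing all other ingroup taxa, so it is the earliest-diverging (most basal) ingroup lineage.

Taxon 8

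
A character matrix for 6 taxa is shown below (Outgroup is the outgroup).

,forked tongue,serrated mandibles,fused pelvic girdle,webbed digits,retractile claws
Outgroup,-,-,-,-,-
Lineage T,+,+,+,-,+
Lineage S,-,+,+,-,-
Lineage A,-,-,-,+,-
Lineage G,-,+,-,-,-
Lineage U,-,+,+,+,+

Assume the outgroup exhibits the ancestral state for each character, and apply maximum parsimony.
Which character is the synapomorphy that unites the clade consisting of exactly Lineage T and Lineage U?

retractile claws

The outgroup has state '-' for every character, so '+' is the derived state throughout.
forked tongue (derived state '+') is unique to Lineage T (autapomorphy; uninformative for grouping).
serrated mandibles (derived state '+') is shared by Lineage G, Lineage S, Lineage T, and Lineage U — a synapomorphy uniting that clade.
Only Lineage S, Lineage T, and Lineage U show the derived state '+' for fused pelvic girdle, supporting them as a clade.
webbed digits groups Lineage A and Lineage U, which is incompatible with the clades supported by the remaining characters; treating it as convergent (homoplasy) costs fewer steps than any alternative tree.
retractile claws: derived state '+' in Lineage T and Lineage U only — synapomorphy for {Lineage T, Lineage U}.
Most parsimonious ingroup topology: ((((Lineage T,Lineage U),Lineage S),Lineage G),Lineage A).
The clade {Lineage T, Lineage U} is supported by retractile claws: its derived state '+' occurs in exactly those taxa and in no other taxon (including the outgroup).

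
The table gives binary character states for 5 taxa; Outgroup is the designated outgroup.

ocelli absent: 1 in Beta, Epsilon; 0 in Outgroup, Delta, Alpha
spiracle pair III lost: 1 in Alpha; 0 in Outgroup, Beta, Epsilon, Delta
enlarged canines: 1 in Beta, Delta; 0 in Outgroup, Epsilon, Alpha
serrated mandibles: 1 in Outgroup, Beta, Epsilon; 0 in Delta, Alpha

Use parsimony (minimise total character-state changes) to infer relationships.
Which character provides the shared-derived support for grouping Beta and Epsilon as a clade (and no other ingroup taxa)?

Character polarity is set by the outgroup: the derived state is whichever differs from the outgroup's state, so for serrated mandibles the derived state is '0', and for the remaining characters it is '1'.
Only Beta and Epsilon show the derived state '1' for ocelli absent, supporting them as a clade.
spiracle pair III lost (derived state '1') is unique to Alpha (autapomorphy; uninformative for grouping).
enlarged canines (state '1') occurs in Beta and Delta but conflicts with the nesting implied by the other characters — most parsimoniously interpreted as homoplasy.
serrated mandibles (derived state '0') is shared by Alpha and Delta — a synapomorphy uniting that clade.
Most parsimonious ingroup topology: ((Beta,Epsilon),(Delta,Alpha)).
The clade {Beta, Epsilon} is supported by ocelli absent: its derived state '1' occurs in exactly those taxa and in no other taxon (including the outgroup).

ocelli absent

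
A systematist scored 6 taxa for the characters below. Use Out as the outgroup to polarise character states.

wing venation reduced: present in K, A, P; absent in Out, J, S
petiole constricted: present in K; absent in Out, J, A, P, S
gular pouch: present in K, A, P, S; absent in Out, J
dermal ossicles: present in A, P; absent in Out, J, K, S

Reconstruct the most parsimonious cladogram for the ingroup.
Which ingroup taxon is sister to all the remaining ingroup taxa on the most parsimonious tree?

J

The outgroup has state 'absent' for every character, so 'present' is the derived state throughout.
wing venation reduced (derived state 'present') is shared by A, K, and P — a synapomorphy uniting that clade.
petiole constricted: derived state 'present' in K only — an autapomorphy, so it tells us nothing about relationships among taxa.
gular pouch: derived state 'present' in A, K, P, and S only — synapomorphy for {A, K, P, S}.
dermal ossicles: derived state 'present' in A and P only — synapomorphy for {A, P}.
Most parsimonious ingroup topology: (J,((K,(A,P)),S)).
J is sister to the clade containing all other ingroup taxa, so it is the earliest-diverging (most basal) ingroup lineage.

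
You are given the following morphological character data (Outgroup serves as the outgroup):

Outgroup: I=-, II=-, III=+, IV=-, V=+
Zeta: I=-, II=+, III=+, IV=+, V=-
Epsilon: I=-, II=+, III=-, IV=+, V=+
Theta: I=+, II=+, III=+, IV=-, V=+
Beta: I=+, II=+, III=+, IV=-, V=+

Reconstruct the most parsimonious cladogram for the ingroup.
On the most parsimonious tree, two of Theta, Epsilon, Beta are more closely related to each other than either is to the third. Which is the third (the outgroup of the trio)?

Epsilon

Character polarity is set by the outgroup: the derived state is whichever differs from the outgroup's state, so for III, V the derived state is '-', and for the remaining characters it is '+'.
I (derived state '+') is shared by Beta and Theta — a synapomorphy uniting that clade.
II (derived state '+') is shared by all ingroup taxa — unites the whole ingroup.
III (derived state '-') is unique to Epsilon (autapomorphy; uninformative for grouping).
Only Epsilon and Zeta show the derived state '+' for IV, supporting them as a clade.
V (derived state '-') is unique to Zeta (autapomorphy; uninformative for grouping).
Most parsimonious ingroup topology: ((Zeta,Epsilon),(Theta,Beta)).
Theta and Beta share a more recent common ancestor with each other than either does with Epsilon, so Epsilon is the least closely related of the three.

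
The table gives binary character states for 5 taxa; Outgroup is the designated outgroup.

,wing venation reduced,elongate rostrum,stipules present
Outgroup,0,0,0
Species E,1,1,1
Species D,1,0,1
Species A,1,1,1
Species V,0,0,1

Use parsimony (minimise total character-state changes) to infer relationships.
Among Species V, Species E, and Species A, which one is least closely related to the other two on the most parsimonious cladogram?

Species V

The outgroup has state '0' for every character, so '1' is the derived state throughout.
wing venation reduced (derived state '1') is shared by Species A, Species D, and Species E — a synapomorphy uniting that clade.
Only Species A and Species E show the derived state '1' for elongate rostrum, supporting them as a clade.
stipules present (derived state '1') is shared by all ingroup taxa — unites the whole ingroup.
Most parsimonious ingroup topology: (((Species E,Species A),Species D),Species V).
Species A and Species E share a more recent common ancestor with each other than either does with Species V, so Species V is the least closely related of the three.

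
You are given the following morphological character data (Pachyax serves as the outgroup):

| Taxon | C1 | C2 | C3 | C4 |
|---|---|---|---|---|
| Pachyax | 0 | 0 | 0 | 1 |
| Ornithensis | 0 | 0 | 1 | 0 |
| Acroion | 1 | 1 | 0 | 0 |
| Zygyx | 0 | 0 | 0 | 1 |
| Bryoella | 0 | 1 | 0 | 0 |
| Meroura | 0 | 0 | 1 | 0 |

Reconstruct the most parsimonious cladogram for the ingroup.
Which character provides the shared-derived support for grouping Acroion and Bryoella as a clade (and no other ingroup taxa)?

C2

Character polarity is set by the outgroup: the derived state is whichever differs from the outgroup's state, so for C4 the derived state is '0', and for the remaining characters it is '1'.
C1 (derived state '1') is unique to Acroion (autapomorphy; uninformative for grouping).
Only Acroion and Bryoella show the derived state '1' for C2, supporting them as a clade.
C3 (derived state '1') is shared by Meroura and Ornithensis — a synapomorphy uniting that clade.
Only Acroion, Bryoella, Meroura, and Ornithensis show the derived state '0' for C4, supporting them as a clade.
Most parsimonious ingroup topology: (((Ornithensis,Meroura),(Acroion,Bryoella)),Zygyx).
The clade {Acroion, Bryoella} is supported by C2: its derived state '1' occurs in exactly those taxa and in no other taxon (including the outgroup).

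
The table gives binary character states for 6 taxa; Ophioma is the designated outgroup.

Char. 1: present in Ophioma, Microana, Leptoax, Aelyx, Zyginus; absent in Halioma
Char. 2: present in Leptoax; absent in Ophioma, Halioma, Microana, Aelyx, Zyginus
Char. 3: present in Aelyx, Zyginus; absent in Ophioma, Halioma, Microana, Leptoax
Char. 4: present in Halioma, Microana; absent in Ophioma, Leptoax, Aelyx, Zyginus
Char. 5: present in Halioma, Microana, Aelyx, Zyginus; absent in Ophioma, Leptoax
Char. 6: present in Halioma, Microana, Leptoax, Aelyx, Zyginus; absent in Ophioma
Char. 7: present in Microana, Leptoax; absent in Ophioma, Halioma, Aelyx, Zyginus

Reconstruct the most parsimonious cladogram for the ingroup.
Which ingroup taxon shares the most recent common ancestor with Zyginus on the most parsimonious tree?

Character polarity is set by the outgroup: the derived state is whichever differs from the outgroup's state, so for Char. 1 the derived state is 'absent', and for the remaining characters it is 'present'.
Char. 1 (derived state 'absent') is unique to Halioma (autapomorphy; uninformative for grouping).
Char. 2 (derived state 'present') is unique to Leptoax (autapomorphy; uninformative for grouping).
Char. 3: derived state 'present' in Aelyx and Zyginus only — synapomorphy for {Aelyx, Zyginus}.
Char. 4: derived state 'present' in Halioma and Microana only — synapomorphy for {Halioma, Microana}.
Char. 5: derived state 'present' in Aelyx, Halioma, Microana, and Zyginus only — synapomorphy for {Aelyx, Halioma, Microana, Zyginus}.
All ingroup taxa share the derived state 'present' for Char. 6; it defines the ingroup but does not resolve relationships within it.
Char. 7 (state 'present') occurs in Leptoax and Microana but conflicts with the nesting implied by the other characters — most parsimoniously interpreted as homoplasy.
Most parsimonious ingroup topology: (((Halioma,Microana),(Aelyx,Zyginus)),Leptoax).
Zyginus and Aelyx form a cherry on this tree, so they are sister taxa.

Aelyx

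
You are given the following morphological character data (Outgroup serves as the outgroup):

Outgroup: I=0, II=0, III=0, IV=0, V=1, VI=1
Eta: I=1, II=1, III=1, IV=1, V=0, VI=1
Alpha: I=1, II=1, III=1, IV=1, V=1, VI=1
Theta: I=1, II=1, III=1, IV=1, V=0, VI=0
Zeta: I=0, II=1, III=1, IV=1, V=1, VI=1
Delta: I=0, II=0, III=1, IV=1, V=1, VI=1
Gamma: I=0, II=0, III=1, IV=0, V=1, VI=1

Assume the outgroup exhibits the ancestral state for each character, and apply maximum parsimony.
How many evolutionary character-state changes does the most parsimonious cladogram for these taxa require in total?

6

Character polarity is set by the outgroup: the derived state is whichever differs from the outgroup's state, so for V, VI the derived state is '0', and for the remaining characters it is '1'.
I (derived state '1') is shared by Alpha, Eta, and Theta — a synapomorphy uniting that clade.
II (derived state '1') is shared by Alpha, Eta, Theta, and Zeta — a synapomorphy uniting that clade.
III (derived state '1') is shared by all ingroup taxa — unites the whole ingroup.
IV (derived state '1') is shared by Alpha, Delta, Eta, Theta, and Zeta — a synapomorphy uniting that clade.
V: derived state '0' in Eta and Theta only — synapomorphy for {Eta, Theta}.
VI: derived state '0' in Theta only — an autapomorphy, so it tells us nothing about relationships among taxa.
Most parsimonious ingroup topology: (((((Eta,Theta),Alpha),Zeta),Delta),Gamma).
Changes per character on this tree: I: 1; II: 1; III: 1; IV: 1; V: 1; VI: 1.
Total = 6.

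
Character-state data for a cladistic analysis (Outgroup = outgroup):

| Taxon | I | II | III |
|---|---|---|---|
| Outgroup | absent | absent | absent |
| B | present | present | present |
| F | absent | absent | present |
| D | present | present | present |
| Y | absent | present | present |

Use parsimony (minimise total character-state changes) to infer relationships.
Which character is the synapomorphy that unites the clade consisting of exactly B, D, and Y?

The outgroup has state 'absent' for every character, so 'present' is the derived state throughout.
I (derived state 'present') is shared by B and D — a synapomorphy uniting that clade.
II (derived state 'present') is shared by B, D, and Y — a synapomorphy uniting that clade.
All ingroup taxa share the derived state 'present' for III; it defines the ingroup but does not resolve relationships within it.
Most parsimonious ingroup topology: (((B,D),Y),F).
The clade {B, D, Y} is supported by II: its derived state 'present' occurs in exactly those taxa and in no other taxon (including the outgroup).

II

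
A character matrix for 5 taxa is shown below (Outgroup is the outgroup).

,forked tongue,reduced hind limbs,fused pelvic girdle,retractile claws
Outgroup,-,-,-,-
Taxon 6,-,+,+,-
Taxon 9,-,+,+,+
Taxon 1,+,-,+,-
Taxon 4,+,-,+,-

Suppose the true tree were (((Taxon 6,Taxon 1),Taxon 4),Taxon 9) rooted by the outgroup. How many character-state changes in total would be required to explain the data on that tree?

Map each character onto (((Taxon 6,Taxon 1),Taxon 4),Taxon 9) (rooted by Outgroup) and count the minimum state changes it requires (Fitch parsimony):
forked tongue: 2; reduced hind limbs: 2; fused pelvic girdle: 1; retractile claws: 1.
Total tree length = 6.

6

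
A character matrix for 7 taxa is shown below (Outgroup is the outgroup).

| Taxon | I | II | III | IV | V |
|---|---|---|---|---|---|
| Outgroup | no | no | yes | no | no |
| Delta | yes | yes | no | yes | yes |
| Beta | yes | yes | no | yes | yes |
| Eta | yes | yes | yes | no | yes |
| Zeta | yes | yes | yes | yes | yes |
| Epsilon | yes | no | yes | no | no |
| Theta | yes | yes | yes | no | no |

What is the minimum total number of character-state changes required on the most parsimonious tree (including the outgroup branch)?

Character polarity is set by the outgroup: the derived state is whichever differs from the outgroup's state, so for III the derived state is 'no', and for the remaining characters it is 'yes'.
All ingroup taxa share the derived state 'yes' for I; it defines the ingroup but does not resolve relationships within it.
II (derived state 'yes') is shared by Beta, Delta, Eta, Theta, and Zeta — a synapomorphy uniting that clade.
Only Beta and Delta show the derived state 'no' for III, supporting them as a clade.
IV: derived state 'yes' in Beta, Delta, and Zeta only — synapomorphy for {Beta, Delta, Zeta}.
V: derived state 'yes' in Beta, Delta, Eta, and Zeta only — synapomorphy for {Beta, Delta, Eta, Zeta}.
Most parsimonious ingroup topology: (((((Delta,Beta),Zeta),Eta),Theta),Epsilon).
Changes per character on this tree: I: 1; II: 1; III: 1; IV: 1; V: 1.
Total = 5.

5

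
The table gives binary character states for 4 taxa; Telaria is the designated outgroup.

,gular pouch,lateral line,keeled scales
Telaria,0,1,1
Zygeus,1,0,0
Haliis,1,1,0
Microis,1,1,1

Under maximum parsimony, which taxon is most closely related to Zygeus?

Haliis

Character polarity is set by the outgroup: the derived state is whichever differs from the outgroup's state, so for lateral line, keeled scales the derived state is '0', and for the remaining characters it is '1'.
gular pouch (derived state '1') is shared by all ingroup taxa — unites the whole ingroup.
lateral line: derived state '0' in Zygeus only — an autapomorphy, so it tells us nothing about relationships among taxa.
Only Haliis and Zygeus show the derived state '0' for keeled scales, supporting them as a clade.
Most parsimonious ingroup topology: ((Zygeus,Haliis),Microis).
Zygeus and Haliis form a cherry on this tree, so they are sister taxa.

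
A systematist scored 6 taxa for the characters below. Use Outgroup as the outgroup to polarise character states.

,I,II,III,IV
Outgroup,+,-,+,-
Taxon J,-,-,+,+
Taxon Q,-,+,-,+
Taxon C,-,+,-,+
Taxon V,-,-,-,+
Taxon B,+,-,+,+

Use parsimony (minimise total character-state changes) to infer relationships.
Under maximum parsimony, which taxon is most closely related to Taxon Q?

Character polarity is set by the outgroup: the derived state is whichever differs from the outgroup's state, so for I, III the derived state is '-', and for the remaining characters it is '+'.
I (derived state '-') is shared by Taxon C, Taxon J, Taxon Q, and Taxon V — a synapomorphy uniting that clade.
II: derived state '+' in Taxon C and Taxon Q only — synapomorphy for {Taxon C, Taxon Q}.
III (derived state '-') is shared by Taxon C, Taxon Q, and Taxon V — a synapomorphy uniting that clade.
All ingroup taxa share the derived state '+' for IV; it defines the ingroup but does not resolve relationships within it.
Most parsimonious ingroup topology: ((Taxon J,((Taxon Q,Taxon C),Taxon V)),Taxon B).
Taxon Q and Taxon C form a cherry on this tree, so they are sister taxa.

Taxon C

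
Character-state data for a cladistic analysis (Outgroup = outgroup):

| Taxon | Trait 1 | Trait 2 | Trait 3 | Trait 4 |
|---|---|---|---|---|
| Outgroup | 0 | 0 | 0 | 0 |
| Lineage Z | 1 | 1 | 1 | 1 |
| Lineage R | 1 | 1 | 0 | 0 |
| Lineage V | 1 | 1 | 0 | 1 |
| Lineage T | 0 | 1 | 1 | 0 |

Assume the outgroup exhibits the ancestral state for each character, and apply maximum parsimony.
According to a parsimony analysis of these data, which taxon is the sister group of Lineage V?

Lineage Z

The outgroup has state '0' for every character, so '1' is the derived state throughout.
Trait 1 (derived state '1') is shared by Lineage R, Lineage V, and Lineage Z — a synapomorphy uniting that clade.
Trait 2 (derived state '1') is shared by all ingroup taxa — unites the whole ingroup.
Trait 3 groups Lineage T and Lineage Z, which is incompatible with the clades supported by the remaining characters; treating it as convergent (homoplasy) costs fewer steps than any alternative tree.
Trait 4: derived state '1' in Lineage V and Lineage Z only — synapomorphy for {Lineage V, Lineage Z}.
Most parsimonious ingroup topology: (((Lineage V,Lineage Z),Lineage R),Lineage T).
Lineage V and Lineage Z form a cherry on this tree, so they are sister taxa.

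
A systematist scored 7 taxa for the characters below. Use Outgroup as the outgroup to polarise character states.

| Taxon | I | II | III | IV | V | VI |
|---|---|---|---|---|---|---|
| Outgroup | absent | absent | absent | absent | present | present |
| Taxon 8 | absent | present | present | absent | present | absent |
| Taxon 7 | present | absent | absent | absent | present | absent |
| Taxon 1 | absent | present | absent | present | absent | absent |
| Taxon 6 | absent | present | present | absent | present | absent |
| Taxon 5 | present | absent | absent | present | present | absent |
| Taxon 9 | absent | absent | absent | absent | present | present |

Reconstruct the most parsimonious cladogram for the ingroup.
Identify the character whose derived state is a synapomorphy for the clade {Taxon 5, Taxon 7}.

Character polarity is set by the outgroup: the derived state is whichever differs from the outgroup's state, so for V, VI the derived state is 'absent', and for the remaining characters it is 'present'.
I (derived state 'present') is shared by Taxon 5 and Taxon 7 — a synapomorphy uniting that clade.
II: derived state 'present' in Taxon 1, Taxon 6, and Taxon 8 only — synapomorphy for {Taxon 1, Taxon 6, Taxon 8}.
III: derived state 'present' in Taxon 6 and Taxon 8 only — synapomorphy for {Taxon 6, Taxon 8}.
IV (state 'present') occurs in Taxon 1 and Taxon 5 but conflicts with the nesting implied by the other characters — most parsimoniously interpreted as homoplasy.
V (derived state 'absent') is unique to Taxon 1 (autapomorphy; uninformative for grouping).
Only Taxon 1, Taxon 5, Taxon 6, Taxon 7, and Taxon 8 show the derived state 'absent' for VI, supporting them as a clade.
Most parsimonious ingroup topology: ((((Taxon 8,Taxon 6),Taxon 1),(Taxon 7,Taxon 5)),Taxon 9).
The clade {Taxon 5, Taxon 7} is supported by I: its derived state 'present' occurs in exactly those taxa and in no other taxon (including the outgroup).

I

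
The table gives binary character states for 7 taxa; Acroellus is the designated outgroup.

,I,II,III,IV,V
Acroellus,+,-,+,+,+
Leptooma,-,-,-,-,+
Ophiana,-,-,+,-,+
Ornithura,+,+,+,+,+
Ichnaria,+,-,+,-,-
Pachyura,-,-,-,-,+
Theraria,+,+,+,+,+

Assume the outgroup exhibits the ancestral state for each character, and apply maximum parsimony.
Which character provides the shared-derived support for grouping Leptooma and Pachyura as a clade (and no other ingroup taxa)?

Character polarity is set by the outgroup: the derived state is whichever differs from the outgroup's state, so for I, III, IV, V the derived state is '-', and for the remaining characters it is '+'.
Only Leptooma, Ophiana, and Pachyura show the derived state '-' for I, supporting them as a clade.
Only Ornithura and Theraria show the derived state '+' for II, supporting them as a clade.
III (derived state '-') is shared by Leptooma and Pachyura — a synapomorphy uniting that clade.
IV (derived state '-') is shared by Ichnaria, Leptooma, Ophiana, and Pachyura — a synapomorphy uniting that clade.
V (derived state '-') is unique to Ichnaria (autapomorphy; uninformative for grouping).
Most parsimonious ingroup topology: ((((Leptooma,Pachyura),Ophiana),Ichnaria),(Ornithura,Theraria)).
The clade {Leptooma, Pachyura} is supported by III: its derived state '-' occurs in exactly those taxa and in no other taxon (including the outgroup).

III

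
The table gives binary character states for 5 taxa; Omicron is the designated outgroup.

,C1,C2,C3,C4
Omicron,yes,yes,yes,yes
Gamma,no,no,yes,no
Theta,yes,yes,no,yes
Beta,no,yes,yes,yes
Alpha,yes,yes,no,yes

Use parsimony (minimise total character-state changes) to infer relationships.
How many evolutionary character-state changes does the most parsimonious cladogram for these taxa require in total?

4

The outgroup has state 'yes' for every character, so 'no' is the derived state throughout.
Only Beta and Gamma show the derived state 'no' for C1, supporting them as a clade.
C2 (derived state 'no') is unique to Gamma (autapomorphy; uninformative for grouping).
Only Alpha and Theta show the derived state 'no' for C3, supporting them as a clade.
C4 (derived state 'no') is unique to Gamma (autapomorphy; uninformative for grouping).
Most parsimonious ingroup topology: ((Gamma,Beta),(Theta,Alpha)).
Changes per character on this tree: C1: 1; C2: 1; C3: 1; C4: 1.
Total = 4.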